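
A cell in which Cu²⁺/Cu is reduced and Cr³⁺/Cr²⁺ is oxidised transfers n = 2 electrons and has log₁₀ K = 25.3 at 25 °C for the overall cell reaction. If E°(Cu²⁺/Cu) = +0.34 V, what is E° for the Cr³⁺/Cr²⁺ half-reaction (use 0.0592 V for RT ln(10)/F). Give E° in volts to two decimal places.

-0.41 V

E°cell = (0.0592/n)·log K = (0.0592/2)(25.3) = +0.749 V.
Since Cu²⁺/Cu is the cathode and Cr³⁺/Cr²⁺ the anode, E°cell = E°(Cu²⁺/Cu) − E°(Cr³⁺/Cr²⁺).
So E°(Cr³⁺/Cr²⁺) = E°(Cu²⁺/Cu) − E°cell = (+0.34) − (+0.749) = -0.41 V.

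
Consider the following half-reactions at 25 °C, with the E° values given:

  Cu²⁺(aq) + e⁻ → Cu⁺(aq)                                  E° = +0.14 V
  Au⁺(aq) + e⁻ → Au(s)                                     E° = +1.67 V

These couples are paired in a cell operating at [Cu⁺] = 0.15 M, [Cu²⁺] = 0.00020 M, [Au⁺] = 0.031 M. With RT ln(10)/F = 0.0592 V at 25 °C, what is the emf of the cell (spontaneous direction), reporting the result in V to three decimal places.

Au⁺/Au is the cathode (higher E°), Cu²⁺/Cu⁺ the anode: E°cell = +1.67 − (+0.14) = +1.53 V, n = 1.
Overall: Au⁺(aq) + Cu⁺(aq) → Au(s) + Cu²⁺(aq)
Q = [Cu²⁺] / ([Au⁺]·[Cu⁺]); log Q = -1.366.
E = E° − (0.0592/n) log Q = +1.53 − (0.0592/1)(-1.366) = +1.611 V.

+1.611 V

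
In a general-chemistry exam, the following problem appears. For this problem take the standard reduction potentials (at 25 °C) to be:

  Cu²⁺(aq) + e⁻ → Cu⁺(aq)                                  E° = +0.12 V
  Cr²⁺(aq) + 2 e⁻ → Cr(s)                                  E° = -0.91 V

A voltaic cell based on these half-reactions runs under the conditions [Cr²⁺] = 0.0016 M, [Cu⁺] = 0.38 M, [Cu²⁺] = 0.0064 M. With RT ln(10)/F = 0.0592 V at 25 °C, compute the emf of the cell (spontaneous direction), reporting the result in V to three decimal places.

+1.008 V

Cu²⁺/Cu⁺ is the cathode (higher E°), Cr²⁺/Cr the anode: E°cell = +0.12 − (-0.91) = +1.03 V, n = 2.
Overall: 2 Cu²⁺(aq) + Cr(s) → 2 Cu⁺(aq) + Cr²⁺(aq)
Q = [Cu⁺]^2·[Cr²⁺] / ([Cu²⁺]^2); log Q = 0.751.
E = E° − (0.0592/n) log Q = +1.03 − (0.0592/2)(0.751) = +1.008 V.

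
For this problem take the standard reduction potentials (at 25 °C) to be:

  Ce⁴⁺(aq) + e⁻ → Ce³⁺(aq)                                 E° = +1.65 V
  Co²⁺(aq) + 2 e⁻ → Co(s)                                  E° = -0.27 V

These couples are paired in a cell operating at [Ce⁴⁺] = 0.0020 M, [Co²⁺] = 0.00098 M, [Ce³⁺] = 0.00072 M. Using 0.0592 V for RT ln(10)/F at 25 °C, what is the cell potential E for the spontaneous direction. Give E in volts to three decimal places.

+2.035 V

Ce⁴⁺/Ce³⁺ is the cathode (higher E°), Co²⁺/Co the anode: E°cell = +1.65 − (-0.27) = +1.92 V, n = 2.
Overall: 2 Ce⁴⁺(aq) + Co(s) → 2 Ce³⁺(aq) + Co²⁺(aq)
Q = [Ce³⁺]^2·[Co²⁺] / ([Ce⁴⁺]^2); log Q = -3.896.
E = E° − (0.0592/n) log Q = +1.92 − (0.0592/2)(-3.896) = +2.035 V.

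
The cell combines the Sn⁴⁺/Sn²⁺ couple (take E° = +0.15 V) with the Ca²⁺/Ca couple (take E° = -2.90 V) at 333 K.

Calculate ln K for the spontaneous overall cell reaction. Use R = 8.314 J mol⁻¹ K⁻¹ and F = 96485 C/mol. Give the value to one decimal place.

Cathode: Sn⁴⁺/Sn²⁺; anode: Ca²⁺/Ca. E°cell = (+0.15) − (-2.90) = +3.05 V, with n = 2.
ΔG° = −nFE° = −RT ln K, so ln K = nFE°/(RT) = (2)(96485)(+3.05) / ((8.314)(333)) = 212.586.

212.6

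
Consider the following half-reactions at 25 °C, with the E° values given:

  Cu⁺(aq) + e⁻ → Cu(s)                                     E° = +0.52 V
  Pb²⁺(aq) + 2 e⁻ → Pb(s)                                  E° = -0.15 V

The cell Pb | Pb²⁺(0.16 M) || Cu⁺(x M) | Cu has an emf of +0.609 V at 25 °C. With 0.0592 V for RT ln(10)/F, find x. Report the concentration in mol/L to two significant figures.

Cu⁺/Cu is the cathode, Pb²⁺/Pb the anode: E°cell = +0.67 V, n = 2.
Overall reaction: 2 Cu⁺(aq) + Pb(s) → 2 Cu(s) + Pb²⁺(aq); Q = [Pb²⁺]^1/[Cu⁺]^2.
From E = E° − (0.0592/n) log Q: log Q = (E° − E)·n/0.0592 = (+0.67 − (+0.609))·2/0.0592 = 2.0608.
So 2·log[Cu⁺] = 1·log(0.16) − log Q = -0.7959 − (2.0608) = -2.8567; log[Cu⁺] = -2.8567 / 2 = -1.4284; [Cu⁺] = 10^(-1.4284) ≈ 0.037 M.

0.037 M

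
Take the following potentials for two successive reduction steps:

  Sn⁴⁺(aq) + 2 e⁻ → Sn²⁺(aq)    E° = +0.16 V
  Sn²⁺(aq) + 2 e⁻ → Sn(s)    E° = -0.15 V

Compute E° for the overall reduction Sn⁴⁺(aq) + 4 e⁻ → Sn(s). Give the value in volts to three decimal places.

Since ΔG° = −nFE° is additive over sequential reductions, n₃E°₃ = n₁E°₁ + n₂E°₂.
E°₃ = (2×+0.16 + 2×-0.15) / 4 = (+0.020) / 4 = +0.005 V.

+0.005 V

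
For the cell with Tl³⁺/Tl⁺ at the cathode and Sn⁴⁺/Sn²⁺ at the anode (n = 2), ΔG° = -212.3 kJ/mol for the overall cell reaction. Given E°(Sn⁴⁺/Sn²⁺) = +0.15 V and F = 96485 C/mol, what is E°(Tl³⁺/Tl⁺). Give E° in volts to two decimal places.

+1.25 V

E°cell = −ΔG°/(nF) = −(-212.3×10³)/((2)(96485)) = +1.100 V.
Since Tl³⁺/Tl⁺ is the cathode and Sn⁴⁺/Sn²⁺ the anode, E°cell = E°(Tl³⁺/Tl⁺) − E°(Sn⁴⁺/Sn²⁺).
So E°(Tl³⁺/Tl⁺) = E°cell + E°(Sn⁴⁺/Sn²⁺) = +1.100 + (+0.15) = +1.25 V.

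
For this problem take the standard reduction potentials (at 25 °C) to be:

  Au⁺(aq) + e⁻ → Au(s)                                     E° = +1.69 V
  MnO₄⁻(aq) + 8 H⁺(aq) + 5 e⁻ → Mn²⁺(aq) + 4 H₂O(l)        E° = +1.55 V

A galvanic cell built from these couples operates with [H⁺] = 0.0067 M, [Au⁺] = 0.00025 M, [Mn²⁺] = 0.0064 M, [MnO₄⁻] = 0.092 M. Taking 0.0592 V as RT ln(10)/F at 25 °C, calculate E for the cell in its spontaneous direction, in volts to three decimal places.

Au⁺/Au is the cathode (higher E°), MnO₄⁻/Mn²⁺ the anode: E°cell = +1.69 − (+1.55) = +0.14 V, n = 5.
Overall: 5 Au⁺(aq) + Mn²⁺(aq) + 4 H₂O(l) → 5 Au(s) + MnO₄⁻(aq) + 8 H⁺(aq)
Q = [MnO₄⁻]·[H⁺]^8 / ([Au⁺]^5·[Mn²⁺]); log Q = 1.777.
E = E° − (0.0592/n) log Q = +0.14 − (0.0592/5)(1.777) = +0.119 V.

+0.119 V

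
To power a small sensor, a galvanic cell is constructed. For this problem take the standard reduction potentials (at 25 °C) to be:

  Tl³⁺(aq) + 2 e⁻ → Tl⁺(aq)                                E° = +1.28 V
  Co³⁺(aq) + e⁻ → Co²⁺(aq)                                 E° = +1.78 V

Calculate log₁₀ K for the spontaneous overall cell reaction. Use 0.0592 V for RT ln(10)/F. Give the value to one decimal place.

16.9

Cathode: Co³⁺/Co²⁺; anode: Tl³⁺/Tl⁺. E°cell = +0.50 V, n = 2.
log K = nE°cell / 0.0592 = (2)(+0.50) / 0.0592 = 16.9.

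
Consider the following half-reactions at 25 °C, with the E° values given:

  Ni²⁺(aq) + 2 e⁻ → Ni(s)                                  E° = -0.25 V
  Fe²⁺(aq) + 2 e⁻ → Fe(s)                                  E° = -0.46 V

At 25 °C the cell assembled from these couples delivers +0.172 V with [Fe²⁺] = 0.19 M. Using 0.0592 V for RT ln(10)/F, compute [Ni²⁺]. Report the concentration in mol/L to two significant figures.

0.0099 M

Ni²⁺/Ni is the cathode, Fe²⁺/Fe the anode: E°cell = +0.21 V, n = 2.
Overall reaction: Ni²⁺(aq) + Fe(s) → Ni(s) + Fe²⁺(aq); Q = [Fe²⁺]^1/[Ni²⁺]^1.
From E = E° − (0.0592/n) log Q: log Q = (E° − E)·n/0.0592 = (+0.21 − (+0.172))·2/0.0592 = 1.2838.
So 1·log[Ni²⁺] = 1·log(0.19) − log Q = -0.7212 − (1.2838) = -2.0050; [Ni²⁺] = 10^(-2.0050) ≈ 0.0099 M.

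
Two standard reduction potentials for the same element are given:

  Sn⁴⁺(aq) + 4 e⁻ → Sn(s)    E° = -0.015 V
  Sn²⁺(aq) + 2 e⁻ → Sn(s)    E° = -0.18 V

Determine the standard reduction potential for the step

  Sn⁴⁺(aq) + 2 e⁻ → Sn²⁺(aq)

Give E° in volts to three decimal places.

Sequential free energies add, so n₃E°₃ = n₁E°₁ + n₂E°₂.
With n₃ = 4, and the known step contributing 2×(-0.18) V, the unknown satisfies 2·E° = 4×(-0.015) − 2×(-0.18) = +0.300.
E° = +0.300 / 2 = +0.150 V.

+0.150 V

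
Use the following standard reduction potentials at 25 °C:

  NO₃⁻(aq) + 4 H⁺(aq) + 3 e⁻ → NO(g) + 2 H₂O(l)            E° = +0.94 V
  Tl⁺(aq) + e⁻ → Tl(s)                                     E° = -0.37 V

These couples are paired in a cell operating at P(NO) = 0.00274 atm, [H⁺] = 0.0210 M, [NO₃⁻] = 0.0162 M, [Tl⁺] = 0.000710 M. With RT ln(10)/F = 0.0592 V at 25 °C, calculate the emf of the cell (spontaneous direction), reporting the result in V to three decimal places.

NO₃⁻/NO is the cathode (higher E°), Tl⁺/Tl the anode: E°cell = +0.94 − (-0.37) = +1.31 V, n = 3.
Overall: NO₃⁻(aq) + 4 H⁺(aq) + 3 Tl(s) → NO(g) + 2 H₂O(l) + 3 Tl⁺(aq)
Q = P(NO)·[Tl⁺]^3 / ([NO₃⁻]·[H⁺]^4); log Q = -3.507.
E = E° − (0.0592/n) log Q = +1.31 − (0.0592/3)(-3.507) = +1.379 V.

+1.379 V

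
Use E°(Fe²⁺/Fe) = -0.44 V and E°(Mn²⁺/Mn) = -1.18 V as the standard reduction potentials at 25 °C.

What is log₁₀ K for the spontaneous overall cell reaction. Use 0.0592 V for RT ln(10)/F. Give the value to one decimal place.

25.0

Cathode: Fe²⁺/Fe; anode: Mn²⁺/Mn. E°cell = +0.74 V, n = 2.
log K = nE°cell / 0.0592 = (2)(+0.74) / 0.0592 = 25.0.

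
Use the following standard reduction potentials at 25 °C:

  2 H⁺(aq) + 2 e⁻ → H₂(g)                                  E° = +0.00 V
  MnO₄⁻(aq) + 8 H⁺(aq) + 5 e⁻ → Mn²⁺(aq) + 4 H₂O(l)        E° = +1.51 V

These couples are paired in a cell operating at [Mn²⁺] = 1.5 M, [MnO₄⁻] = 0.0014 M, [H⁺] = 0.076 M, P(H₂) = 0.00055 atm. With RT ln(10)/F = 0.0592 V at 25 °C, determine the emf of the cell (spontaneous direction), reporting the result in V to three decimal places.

+1.338 V

MnO₄⁻/Mn²⁺ is the cathode (higher E°), H⁺/H₂ the anode: E°cell = +1.51 − (+0.00) = +1.51 V, n = 10.
Overall: 2 MnO₄⁻(aq) + 6 H⁺(aq) + 5 H₂(g) → 2 Mn²⁺(aq) + 8 H₂O(l)
Q = [Mn²⁺]^2 / ([MnO₄⁻]^2·[H⁺]^6·P(H₂)^5); log Q = 29.073.
E = E° − (0.0592/n) log Q = +1.51 − (0.0592/10)(29.073) = +1.338 V.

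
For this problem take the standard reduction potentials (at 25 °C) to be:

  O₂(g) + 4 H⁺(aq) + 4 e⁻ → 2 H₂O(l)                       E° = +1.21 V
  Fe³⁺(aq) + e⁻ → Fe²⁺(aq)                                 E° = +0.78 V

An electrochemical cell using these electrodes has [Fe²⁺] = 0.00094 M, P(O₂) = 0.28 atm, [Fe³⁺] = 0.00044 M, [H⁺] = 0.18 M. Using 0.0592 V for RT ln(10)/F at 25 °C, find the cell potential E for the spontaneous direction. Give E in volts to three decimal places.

O₂/H₂O is the cathode (higher E°), Fe³⁺/Fe²⁺ the anode: E°cell = +1.21 − (+0.78) = +0.43 V, n = 4.
Overall: O₂(g) + 4 H⁺(aq) + 4 Fe²⁺(aq) → 2 H₂O(l) + 4 Fe³⁺(aq)
Q = [Fe³⁺]^4 / (P(O₂)·[H⁺]^4·[Fe²⁺]^4); log Q = 2.213.
E = E° − (0.0592/n) log Q = +0.43 − (0.0592/4)(2.213) = +0.397 V.

+0.397 V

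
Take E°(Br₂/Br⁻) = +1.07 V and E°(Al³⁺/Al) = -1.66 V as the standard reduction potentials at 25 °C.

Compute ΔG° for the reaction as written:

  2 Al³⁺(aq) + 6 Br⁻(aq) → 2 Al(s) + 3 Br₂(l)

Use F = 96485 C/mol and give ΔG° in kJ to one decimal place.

+1580.4 kJ

As written, Al³⁺/Al is reduced (cathode) and Br₂/Br⁻ is oxidised (anode), so E°cell = (-1.66) − (+1.07) = -2.73 V.
Balancing electrons gives n = 6.
ΔG° = −nFE° = −(6)(96485)(-2.73) = 1,580,424 J = +1580.4 kJ.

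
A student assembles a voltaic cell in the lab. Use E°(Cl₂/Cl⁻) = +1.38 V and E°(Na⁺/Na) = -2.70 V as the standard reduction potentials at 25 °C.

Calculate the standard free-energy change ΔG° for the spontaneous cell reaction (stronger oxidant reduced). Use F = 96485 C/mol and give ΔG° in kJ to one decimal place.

-787.3 kJ

Cl₂/Cl⁻ (E° = +1.38 V) is the cathode; Na⁺/Na (E° = -2.70 V) is the anode, so E°cell = +4.08 V.
Balancing electrons gives n = 2 (lcm of 2 and 1).
ΔG° = −nFE° = −(2)(96485)(+4.08) = -787,318 J = -787.3 kJ.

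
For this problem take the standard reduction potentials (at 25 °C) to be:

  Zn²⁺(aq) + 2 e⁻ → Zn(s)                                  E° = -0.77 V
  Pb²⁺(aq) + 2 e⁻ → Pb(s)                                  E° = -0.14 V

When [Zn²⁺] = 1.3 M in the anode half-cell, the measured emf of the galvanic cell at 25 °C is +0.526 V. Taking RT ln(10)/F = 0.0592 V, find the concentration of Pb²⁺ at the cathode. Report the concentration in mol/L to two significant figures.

Pb²⁺/Pb is the cathode, Zn²⁺/Zn the anode: E°cell = +0.63 V, n = 2.
Overall reaction: Pb²⁺(aq) + Zn(s) → Pb(s) + Zn²⁺(aq); Q = [Zn²⁺]^1/[Pb²⁺]^1.
From E = E° − (0.0592/n) log Q: log Q = (E° − E)·n/0.0592 = (+0.63 − (+0.526))·2/0.0592 = 3.5135.
So 1·log[Pb²⁺] = 1·log(1.3) − log Q = 0.1139 − (3.5135) = -3.3996; [Pb²⁺] = 10^(-3.3996) ≈ 0.00040 M.

0.00040 M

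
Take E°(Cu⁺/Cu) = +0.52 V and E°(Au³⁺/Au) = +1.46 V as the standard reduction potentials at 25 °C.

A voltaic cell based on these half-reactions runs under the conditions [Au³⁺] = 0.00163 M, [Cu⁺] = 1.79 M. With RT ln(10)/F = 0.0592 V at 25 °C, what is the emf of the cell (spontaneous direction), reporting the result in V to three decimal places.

+0.870 V

Au³⁺/Au is the cathode (higher E°), Cu⁺/Cu the anode: E°cell = +1.46 − (+0.52) = +0.94 V, n = 3.
Overall: Au³⁺(aq) + 3 Cu(s) → Au(s) + 3 Cu⁺(aq)
Q = [Cu⁺]^3 / ([Au³⁺]); log Q = 3.546.
E = E° − (0.0592/n) log Q = +0.94 − (0.0592/3)(3.546) = +0.870 V.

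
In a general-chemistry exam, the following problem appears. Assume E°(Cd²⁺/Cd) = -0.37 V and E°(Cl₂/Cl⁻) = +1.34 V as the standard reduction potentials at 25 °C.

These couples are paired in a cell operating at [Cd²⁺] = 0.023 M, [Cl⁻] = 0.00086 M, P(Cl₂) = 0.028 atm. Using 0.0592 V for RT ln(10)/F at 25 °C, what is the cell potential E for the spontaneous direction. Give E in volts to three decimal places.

Cl₂/Cl⁻ is the cathode (higher E°), Cd²⁺/Cd the anode: E°cell = +1.34 − (-0.37) = +1.71 V, n = 2.
Overall: Cl₂(g) + Cd(s) → 2 Cl⁻(aq) + Cd²⁺(aq)
Q = [Cl⁻]^2·[Cd²⁺] / (P(Cl₂)); log Q = -6.216.
E = E° − (0.0592/n) log Q = +1.71 − (0.0592/2)(-6.216) = +1.894 V.

+1.894 V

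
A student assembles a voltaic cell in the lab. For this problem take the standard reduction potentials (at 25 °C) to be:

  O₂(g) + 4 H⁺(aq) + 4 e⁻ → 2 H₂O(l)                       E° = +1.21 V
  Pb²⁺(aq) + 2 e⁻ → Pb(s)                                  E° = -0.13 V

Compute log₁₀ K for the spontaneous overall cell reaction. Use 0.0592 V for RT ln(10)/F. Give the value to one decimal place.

90.5

Cathode: O₂/H₂O; anode: Pb²⁺/Pb. E°cell = +1.34 V, n = 4.
log K = nE°cell / 0.0592 = (4)(+1.34) / 0.0592 = 90.5.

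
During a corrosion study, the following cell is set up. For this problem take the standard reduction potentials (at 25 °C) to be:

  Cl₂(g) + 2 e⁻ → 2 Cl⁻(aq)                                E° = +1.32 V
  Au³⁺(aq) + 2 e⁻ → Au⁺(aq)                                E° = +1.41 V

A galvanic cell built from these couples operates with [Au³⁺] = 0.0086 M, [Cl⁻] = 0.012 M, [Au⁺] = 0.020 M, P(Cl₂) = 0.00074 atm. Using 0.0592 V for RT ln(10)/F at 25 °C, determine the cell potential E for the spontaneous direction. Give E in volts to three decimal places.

Au³⁺/Au⁺ is the cathode (higher E°), Cl₂/Cl⁻ the anode: E°cell = +1.41 − (+1.32) = +0.09 V, n = 2.
Overall: Au³⁺(aq) + 2 Cl⁻(aq) → Au⁺(aq) + Cl₂(g)
Q = [Au⁺]·P(Cl₂) / ([Au³⁺]·[Cl⁻]^2); log Q = 1.077.
E = E° − (0.0592/n) log Q = +0.09 − (0.0592/2)(1.077) = +0.058 V.

+0.058 V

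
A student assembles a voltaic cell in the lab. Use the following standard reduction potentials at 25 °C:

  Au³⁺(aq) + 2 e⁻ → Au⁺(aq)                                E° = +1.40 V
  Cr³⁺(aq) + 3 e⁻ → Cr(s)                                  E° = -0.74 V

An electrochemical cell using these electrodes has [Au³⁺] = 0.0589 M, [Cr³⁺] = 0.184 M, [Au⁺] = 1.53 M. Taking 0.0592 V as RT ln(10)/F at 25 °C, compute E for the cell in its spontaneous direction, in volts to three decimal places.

Au³⁺/Au⁺ is the cathode (higher E°), Cr³⁺/Cr the anode: E°cell = +1.40 − (-0.74) = +2.14 V, n = 6.
Overall: 3 Au³⁺(aq) + 2 Cr(s) → 3 Au⁺(aq) + 2 Cr³⁺(aq)
Q = [Au⁺]^3·[Cr³⁺]^2 / ([Au³⁺]^3); log Q = 2.773.
E = E° − (0.0592/n) log Q = +2.14 − (0.0592/6)(2.773) = +2.113 V.

+2.113 V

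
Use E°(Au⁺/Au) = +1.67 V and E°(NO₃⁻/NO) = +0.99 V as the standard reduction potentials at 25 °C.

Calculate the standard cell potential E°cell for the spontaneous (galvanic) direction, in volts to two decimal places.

The Au⁺/Au couple has the higher reduction potential, so it is the cathode; NO₃⁻/NO is oxidised at the anode.
E°cell = E°(cathode) − E°(anode) = (+1.67) − (+0.99) = +0.68 V.

+0.68 V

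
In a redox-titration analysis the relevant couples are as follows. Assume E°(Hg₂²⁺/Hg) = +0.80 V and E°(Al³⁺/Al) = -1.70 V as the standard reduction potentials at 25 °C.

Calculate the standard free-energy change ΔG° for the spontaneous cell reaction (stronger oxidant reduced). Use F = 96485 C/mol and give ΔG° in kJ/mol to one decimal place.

Hg₂²⁺/Hg (E° = +0.80 V) is the cathode; Al³⁺/Al (E° = -1.70 V) is the anode, so E°cell = +2.50 V.
Balancing electrons gives n = 6 (lcm of 2 and 3).
ΔG° = −nFE° = −(6)(96485)(+2.50) = -1,447,275 J = -1447.3 kJ/mol.

-1447.3 kJ/mol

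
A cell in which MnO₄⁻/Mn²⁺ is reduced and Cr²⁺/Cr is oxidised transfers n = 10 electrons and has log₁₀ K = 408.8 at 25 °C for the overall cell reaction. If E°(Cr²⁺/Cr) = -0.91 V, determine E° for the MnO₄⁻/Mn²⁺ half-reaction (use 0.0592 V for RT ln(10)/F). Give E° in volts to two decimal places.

+1.51 V

E°cell = (0.0592/n)·log K = (0.0592/10)(408.8) = +2.420 V.
Since MnO₄⁻/Mn²⁺ is the cathode and Cr²⁺/Cr the anode, E°cell = E°(MnO₄⁻/Mn²⁺) − E°(Cr²⁺/Cr).
So E°(MnO₄⁻/Mn²⁺) = E°cell + E°(Cr²⁺/Cr) = +2.420 + (-0.91) = +1.51 V.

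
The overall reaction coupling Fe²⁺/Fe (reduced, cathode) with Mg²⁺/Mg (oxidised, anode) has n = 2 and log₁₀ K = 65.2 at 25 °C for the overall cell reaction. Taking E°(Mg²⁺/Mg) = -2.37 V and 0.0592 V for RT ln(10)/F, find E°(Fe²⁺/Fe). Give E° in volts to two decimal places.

E°cell = (0.0592/n)·log K = (0.0592/2)(65.2) = +1.930 V.
Since Fe²⁺/Fe is the cathode and Mg²⁺/Mg the anode, E°cell = E°(Fe²⁺/Fe) − E°(Mg²⁺/Mg).
So E°(Fe²⁺/Fe) = E°cell + E°(Mg²⁺/Mg) = +1.930 + (-2.37) = -0.44 V.

-0.44 V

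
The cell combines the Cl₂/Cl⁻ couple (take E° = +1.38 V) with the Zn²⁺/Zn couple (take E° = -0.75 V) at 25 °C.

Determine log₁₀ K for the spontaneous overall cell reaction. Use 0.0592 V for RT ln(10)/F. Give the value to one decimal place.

Cathode: Cl₂/Cl⁻; anode: Zn²⁺/Zn. E°cell = +2.13 V, n = 2.
log K = nE°cell / 0.0592 = (2)(+2.13) / 0.0592 = 72.0.

72.0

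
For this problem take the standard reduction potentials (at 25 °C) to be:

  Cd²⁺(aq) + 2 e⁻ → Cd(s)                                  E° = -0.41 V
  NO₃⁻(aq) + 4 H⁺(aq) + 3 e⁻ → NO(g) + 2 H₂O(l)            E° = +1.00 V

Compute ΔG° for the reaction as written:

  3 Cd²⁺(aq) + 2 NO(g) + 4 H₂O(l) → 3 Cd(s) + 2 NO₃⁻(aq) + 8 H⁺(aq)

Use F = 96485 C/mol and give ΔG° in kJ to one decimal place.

+816.3 kJ

As written, Cd²⁺/Cd is reduced (cathode) and NO₃⁻/NO is oxidised (anode), so E°cell = (-0.41) − (+1.00) = -1.41 V.
Balancing electrons gives n = 6.
ΔG° = −nFE° = −(6)(96485)(-1.41) = 816,263 J = +816.3 kJ.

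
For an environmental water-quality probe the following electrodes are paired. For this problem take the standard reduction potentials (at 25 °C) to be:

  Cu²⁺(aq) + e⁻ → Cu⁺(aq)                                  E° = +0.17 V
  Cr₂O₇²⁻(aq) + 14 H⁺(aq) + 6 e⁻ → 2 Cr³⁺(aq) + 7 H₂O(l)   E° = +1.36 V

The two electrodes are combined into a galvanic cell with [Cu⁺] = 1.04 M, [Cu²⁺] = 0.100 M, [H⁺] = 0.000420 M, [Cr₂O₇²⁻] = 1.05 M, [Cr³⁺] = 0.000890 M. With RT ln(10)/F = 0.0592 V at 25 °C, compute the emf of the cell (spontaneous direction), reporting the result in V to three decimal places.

Cr₂O₇²⁻/Cr³⁺ is the cathode (higher E°), Cu²⁺/Cu⁺ the anode: E°cell = +1.36 − (+0.17) = +1.19 V, n = 6.
Overall: Cr₂O₇²⁻(aq) + 14 H⁺(aq) + 6 Cu⁺(aq) → 2 Cr³⁺(aq) + 7 H₂O(l) + 6 Cu²⁺(aq)
Q = [Cr³⁺]^2·[Cu²⁺]^6 / ([Cr₂O₇²⁻]·[H⁺]^14·[Cu⁺]^6); log Q = 35.050.
E = E° − (0.0592/n) log Q = +1.19 − (0.0592/6)(35.050) = +0.844 V.

+0.844 V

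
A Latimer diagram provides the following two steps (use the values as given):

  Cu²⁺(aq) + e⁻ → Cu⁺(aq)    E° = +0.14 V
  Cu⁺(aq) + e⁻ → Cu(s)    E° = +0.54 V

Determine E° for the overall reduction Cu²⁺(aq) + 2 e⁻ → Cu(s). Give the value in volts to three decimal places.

Since ΔG° = −nFE° is additive over sequential reductions, n₃E°₃ = n₁E°₁ + n₂E°₂.
E°₃ = (1×+0.14 + 1×+0.54) / 2 = (+0.680) / 2 = +0.340 V.

+0.340 V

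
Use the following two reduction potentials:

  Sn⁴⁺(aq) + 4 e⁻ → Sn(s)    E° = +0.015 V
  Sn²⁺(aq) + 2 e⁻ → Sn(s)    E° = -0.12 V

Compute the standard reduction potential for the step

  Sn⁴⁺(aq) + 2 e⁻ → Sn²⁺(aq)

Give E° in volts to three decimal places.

Sequential free energies add, so n₃E°₃ = n₁E°₁ + n₂E°₂.
With n₃ = 4, and the known step contributing 2×(-0.12) V, the unknown satisfies 2·E° = 4×(+0.015) − 2×(-0.12) = +0.300.
E° = +0.300 / 2 = +0.150 V.

+0.150 V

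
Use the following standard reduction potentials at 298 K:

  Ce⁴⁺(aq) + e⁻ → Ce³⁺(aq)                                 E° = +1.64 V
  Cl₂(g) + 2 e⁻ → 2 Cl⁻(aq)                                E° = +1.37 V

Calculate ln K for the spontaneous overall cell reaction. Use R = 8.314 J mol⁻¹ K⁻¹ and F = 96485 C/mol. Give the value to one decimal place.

Cathode: Ce⁴⁺/Ce³⁺; anode: Cl₂/Cl⁻. E°cell = (+1.64) − (+1.37) = +0.27 V, with n = 2.
ΔG° = −nFE° = −RT ln K, so ln K = nFE°/(RT) = (2)(96485)(+0.27) / ((8.314)(298)) = 21.029.

21.0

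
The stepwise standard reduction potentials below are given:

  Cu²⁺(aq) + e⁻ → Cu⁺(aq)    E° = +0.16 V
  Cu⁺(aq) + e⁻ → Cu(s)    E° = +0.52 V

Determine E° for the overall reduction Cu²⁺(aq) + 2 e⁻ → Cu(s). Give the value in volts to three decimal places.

Since ΔG° = −nFE° is additive over sequential reductions, n₃E°₃ = n₁E°₁ + n₂E°₂.
E°₃ = (1×+0.16 + 1×+0.52) / 2 = (+0.680) / 2 = +0.340 V.

+0.340 V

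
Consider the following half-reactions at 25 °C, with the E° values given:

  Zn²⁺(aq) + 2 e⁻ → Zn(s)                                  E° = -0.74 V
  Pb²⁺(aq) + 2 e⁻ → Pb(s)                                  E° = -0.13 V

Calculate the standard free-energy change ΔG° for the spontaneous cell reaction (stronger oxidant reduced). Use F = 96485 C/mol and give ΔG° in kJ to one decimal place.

Pb²⁺/Pb (E° = -0.13 V) is the cathode; Zn²⁺/Zn (E° = -0.74 V) is the anode, so E°cell = +0.61 V.
Balancing electrons gives n = 2 (lcm of 2 and 2).
ΔG° = −nFE° = −(2)(96485)(+0.61) = -117,712 J = -117.7 kJ.

-117.7 kJ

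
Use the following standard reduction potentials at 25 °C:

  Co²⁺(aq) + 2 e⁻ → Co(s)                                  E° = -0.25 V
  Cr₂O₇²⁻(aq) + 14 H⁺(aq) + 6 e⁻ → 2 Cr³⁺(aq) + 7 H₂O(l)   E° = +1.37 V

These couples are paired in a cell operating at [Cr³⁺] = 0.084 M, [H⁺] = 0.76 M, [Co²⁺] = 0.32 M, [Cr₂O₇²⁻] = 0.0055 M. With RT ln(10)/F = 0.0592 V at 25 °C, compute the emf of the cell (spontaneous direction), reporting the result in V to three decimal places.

Cr₂O₇²⁻/Cr³⁺ is the cathode (higher E°), Co²⁺/Co the anode: E°cell = +1.37 − (-0.25) = +1.62 V, n = 6.
Overall: Cr₂O₇²⁻(aq) + 14 H⁺(aq) + 3 Co(s) → 2 Cr³⁺(aq) + 7 H₂O(l) + 3 Co²⁺(aq)
Q = [Cr³⁺]^2·[Co²⁺]^3 / ([Cr₂O₇²⁻]·[H⁺]^14); log Q = 0.292.
E = E° − (0.0592/n) log Q = +1.62 − (0.0592/6)(0.292) = +1.617 V.

+1.617 V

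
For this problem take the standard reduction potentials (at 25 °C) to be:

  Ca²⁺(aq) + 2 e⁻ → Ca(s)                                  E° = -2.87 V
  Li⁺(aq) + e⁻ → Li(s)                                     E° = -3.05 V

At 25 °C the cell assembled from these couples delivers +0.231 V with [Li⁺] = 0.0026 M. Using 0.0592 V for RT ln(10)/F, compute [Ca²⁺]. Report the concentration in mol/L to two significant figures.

Ca²⁺/Ca is the cathode, Li⁺/Li the anode: E°cell = +0.18 V, n = 2.
Overall reaction: Ca²⁺(aq) + 2 Li(s) → Ca(s) + 2 Li⁺(aq); Q = [Li⁺]^2/[Ca²⁺]^1.
From E = E° − (0.0592/n) log Q: log Q = (E° − E)·n/0.0592 = (+0.18 − (+0.231))·2/0.0592 = -1.7230.
So 1·log[Ca²⁺] = 2·log(0.0026) − log Q = -5.1701 − (-1.7230) = -3.4471; [Ca²⁺] = 10^(-3.4471) ≈ 0.00036 M.

0.00036 M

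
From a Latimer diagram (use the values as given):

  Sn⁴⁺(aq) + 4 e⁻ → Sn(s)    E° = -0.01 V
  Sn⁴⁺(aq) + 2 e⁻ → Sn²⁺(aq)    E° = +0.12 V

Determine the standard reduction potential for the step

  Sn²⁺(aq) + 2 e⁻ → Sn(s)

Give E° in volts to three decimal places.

-0.140 V

Sequential free energies add, so n₃E°₃ = n₁E°₁ + n₂E°₂.
With n₃ = 4, and the known step contributing 2×(+0.12) V, the unknown satisfies 2·E° = 4×(-0.01) − 2×(+0.12) = -0.280.
E° = -0.280 / 2 = -0.140 V.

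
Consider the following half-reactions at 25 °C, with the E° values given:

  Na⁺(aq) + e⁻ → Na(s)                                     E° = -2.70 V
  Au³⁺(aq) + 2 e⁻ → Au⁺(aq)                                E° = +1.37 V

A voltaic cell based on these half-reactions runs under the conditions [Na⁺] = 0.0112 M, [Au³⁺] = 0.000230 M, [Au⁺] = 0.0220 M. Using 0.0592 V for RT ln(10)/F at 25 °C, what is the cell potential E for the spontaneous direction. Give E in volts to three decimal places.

Au³⁺/Au⁺ is the cathode (higher E°), Na⁺/Na the anode: E°cell = +1.37 − (-2.70) = +4.07 V, n = 2.
Overall: Au³⁺(aq) + 2 Na(s) → Au⁺(aq) + 2 Na⁺(aq)
Q = [Au⁺]·[Na⁺]^2 / ([Au³⁺]); log Q = -1.921.
E = E° − (0.0592/n) log Q = +4.07 − (0.0592/2)(-1.921) = +4.127 V.

+4.127 V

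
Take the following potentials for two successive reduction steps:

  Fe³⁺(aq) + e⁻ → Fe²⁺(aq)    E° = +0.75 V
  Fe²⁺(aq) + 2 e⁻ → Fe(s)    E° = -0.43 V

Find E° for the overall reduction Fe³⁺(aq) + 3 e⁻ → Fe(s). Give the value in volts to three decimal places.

-0.037 V

Standard free energies of sequential steps add: ΔG°₃ = ΔG°₁ + ΔG°₂, so n₃E°₃ = n₁E°₁ + n₂E°₂.
E°₃ = (1×+0.75 + 2×-0.43) / 3 = (-0.110) / 3 = -0.037 V.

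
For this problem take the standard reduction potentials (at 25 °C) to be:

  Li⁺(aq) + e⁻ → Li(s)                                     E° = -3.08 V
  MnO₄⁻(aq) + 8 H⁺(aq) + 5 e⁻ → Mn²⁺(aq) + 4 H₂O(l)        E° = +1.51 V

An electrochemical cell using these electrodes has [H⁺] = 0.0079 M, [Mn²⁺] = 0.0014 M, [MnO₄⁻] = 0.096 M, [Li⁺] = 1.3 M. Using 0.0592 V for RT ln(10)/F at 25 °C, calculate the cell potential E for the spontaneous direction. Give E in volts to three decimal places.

+4.406 V

MnO₄⁻/Mn²⁺ is the cathode (higher E°), Li⁺/Li the anode: E°cell = +1.51 − (-3.08) = +4.59 V, n = 5.
Overall: MnO₄⁻(aq) + 8 H⁺(aq) + 5 Li(s) → Mn²⁺(aq) + 4 H₂O(l) + 5 Li⁺(aq)
Q = [Mn²⁺]·[Li⁺]^5 / ([MnO₄⁻]·[H⁺]^8); log Q = 15.553.
E = E° − (0.0592/n) log Q = +4.59 − (0.0592/5)(15.553) = +4.406 V.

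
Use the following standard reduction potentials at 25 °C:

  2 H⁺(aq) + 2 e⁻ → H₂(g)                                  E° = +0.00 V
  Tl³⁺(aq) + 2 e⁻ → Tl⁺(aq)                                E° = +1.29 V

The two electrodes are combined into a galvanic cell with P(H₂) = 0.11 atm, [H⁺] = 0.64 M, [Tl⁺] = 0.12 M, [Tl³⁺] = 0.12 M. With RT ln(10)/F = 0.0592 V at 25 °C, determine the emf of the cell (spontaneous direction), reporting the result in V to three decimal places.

Tl³⁺/Tl⁺ is the cathode (higher E°), H⁺/H₂ the anode: E°cell = +1.29 − (+0.00) = +1.29 V, n = 2.
Overall: Tl³⁺(aq) + H₂(g) → Tl⁺(aq) + 2 H⁺(aq)
Q = [Tl⁺]·[H⁺]^2 / ([Tl³⁺]·P(H₂)); log Q = 0.571.
E = E° − (0.0592/n) log Q = +1.29 − (0.0592/2)(0.571) = +1.273 V.

+1.273 V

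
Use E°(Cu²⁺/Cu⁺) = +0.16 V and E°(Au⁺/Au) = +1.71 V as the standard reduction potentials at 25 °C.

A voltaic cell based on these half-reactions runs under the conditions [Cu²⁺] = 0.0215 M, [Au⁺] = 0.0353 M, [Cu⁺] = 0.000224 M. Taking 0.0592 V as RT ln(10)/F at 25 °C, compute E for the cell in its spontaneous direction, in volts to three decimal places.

Au⁺/Au is the cathode (higher E°), Cu²⁺/Cu⁺ the anode: E°cell = +1.71 − (+0.16) = +1.55 V, n = 1.
Overall: Au⁺(aq) + Cu⁺(aq) → Au(s) + Cu²⁺(aq)
Q = [Cu²⁺] / ([Au⁺]·[Cu⁺]); log Q = 3.434.
E = E° − (0.0592/n) log Q = +1.55 − (0.0592/1)(3.434) = +1.347 V.

+1.347 V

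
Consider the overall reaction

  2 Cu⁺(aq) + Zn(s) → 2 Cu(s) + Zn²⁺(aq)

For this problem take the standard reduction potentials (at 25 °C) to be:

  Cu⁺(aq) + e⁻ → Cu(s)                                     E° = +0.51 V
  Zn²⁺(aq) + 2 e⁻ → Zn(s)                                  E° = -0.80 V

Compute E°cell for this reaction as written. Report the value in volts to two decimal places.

+1.31 V

The Cu⁺/Cu couple has the higher reduction potential, so it is the cathode; Zn²⁺/Zn is oxidised at the anode.
E°cell = E°(cathode) − E°(anode) = (+0.51) − (-0.80) = +1.31 V.
Since E°cell > 0, the reaction is spontaneous under standard conditions.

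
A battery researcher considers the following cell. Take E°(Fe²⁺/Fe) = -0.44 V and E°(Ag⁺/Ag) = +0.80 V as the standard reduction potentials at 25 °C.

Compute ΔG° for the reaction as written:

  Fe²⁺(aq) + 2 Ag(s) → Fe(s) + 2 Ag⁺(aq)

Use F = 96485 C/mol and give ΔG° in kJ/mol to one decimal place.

+239.3 kJ/mol

As written, Fe²⁺/Fe is reduced (cathode) and Ag⁺/Ag is oxidised (anode), so E°cell = (-0.44) − (+0.80) = -1.24 V.
Balancing electrons gives n = 2.
ΔG° = −nFE° = −(2)(96485)(-1.24) = 239,283 J = +239.3 kJ/mol.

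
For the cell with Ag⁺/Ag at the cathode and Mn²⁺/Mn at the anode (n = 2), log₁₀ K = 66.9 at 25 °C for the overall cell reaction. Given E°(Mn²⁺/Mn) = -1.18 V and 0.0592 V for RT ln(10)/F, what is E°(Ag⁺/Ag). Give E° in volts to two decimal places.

E°cell = (0.0592/n)·log K = (0.0592/2)(66.9) = +1.980 V.
Since Ag⁺/Ag is the cathode and Mn²⁺/Mn the anode, E°cell = E°(Ag⁺/Ag) − E°(Mn²⁺/Mn).
So E°(Ag⁺/Ag) = E°cell + E°(Mn²⁺/Mn) = +1.980 + (-1.18) = +0.80 V.

+0.80 V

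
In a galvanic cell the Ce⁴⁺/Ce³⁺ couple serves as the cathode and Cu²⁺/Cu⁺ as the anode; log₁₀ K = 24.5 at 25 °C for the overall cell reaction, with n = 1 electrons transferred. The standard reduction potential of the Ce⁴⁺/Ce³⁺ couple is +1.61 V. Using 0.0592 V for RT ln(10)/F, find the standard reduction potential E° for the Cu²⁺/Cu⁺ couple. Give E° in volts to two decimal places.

+0.16 V

E°cell = (0.0592/n)·log K = (0.0592/1)(24.5) = +1.450 V.
Since Ce⁴⁺/Ce³⁺ is the cathode and Cu²⁺/Cu⁺ the anode, E°cell = E°(Ce⁴⁺/Ce³⁺) − E°(Cu²⁺/Cu⁺).
So E°(Cu²⁺/Cu⁺) = E°(Ce⁴⁺/Ce³⁺) − E°cell = (+1.61) − (+1.450) = +0.16 V.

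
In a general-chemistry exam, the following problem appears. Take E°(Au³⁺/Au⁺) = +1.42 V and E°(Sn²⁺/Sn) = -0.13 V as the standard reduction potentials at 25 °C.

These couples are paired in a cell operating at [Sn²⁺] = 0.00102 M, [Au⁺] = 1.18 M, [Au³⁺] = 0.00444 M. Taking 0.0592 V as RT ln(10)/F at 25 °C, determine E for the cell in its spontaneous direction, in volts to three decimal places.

+1.567 V

Au³⁺/Au⁺ is the cathode (higher E°), Sn²⁺/Sn the anode: E°cell = +1.42 − (-0.13) = +1.55 V, n = 2.
Overall: Au³⁺(aq) + Sn(s) → Au⁺(aq) + Sn²⁺(aq)
Q = [Au⁺]·[Sn²⁺] / ([Au³⁺]); log Q = -0.567.
E = E° − (0.0592/n) log Q = +1.55 − (0.0592/2)(-0.567) = +1.567 V.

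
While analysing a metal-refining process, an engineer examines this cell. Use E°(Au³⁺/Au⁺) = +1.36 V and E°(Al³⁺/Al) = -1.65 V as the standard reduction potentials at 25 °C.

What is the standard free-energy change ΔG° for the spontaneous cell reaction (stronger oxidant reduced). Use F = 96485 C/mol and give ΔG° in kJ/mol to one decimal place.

Au³⁺/Au⁺ (E° = +1.36 V) is the cathode; Al³⁺/Al (E° = -1.65 V) is the anode, so E°cell = +3.01 V.
Balancing electrons gives n = 6 (lcm of 2 and 3).
ΔG° = −nFE° = −(6)(96485)(+3.01) = -1,742,519 J = -1742.5 kJ/mol.

-1742.5 kJ/mol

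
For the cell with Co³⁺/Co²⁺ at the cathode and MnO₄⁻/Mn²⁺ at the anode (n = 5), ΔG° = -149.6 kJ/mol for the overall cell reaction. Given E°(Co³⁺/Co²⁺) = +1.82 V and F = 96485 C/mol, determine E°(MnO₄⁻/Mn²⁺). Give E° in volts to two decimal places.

E°cell = −ΔG°/(nF) = −(-149.6×10³)/((5)(96485)) = +0.310 V.
Since Co³⁺/Co²⁺ is the cathode and MnO₄⁻/Mn²⁺ the anode, E°cell = E°(Co³⁺/Co²⁺) − E°(MnO₄⁻/Mn²⁺).
So E°(MnO₄⁻/Mn²⁺) = E°(Co³⁺/Co²⁺) − E°cell = (+1.82) − (+0.310) = +1.51 V.

+1.51 V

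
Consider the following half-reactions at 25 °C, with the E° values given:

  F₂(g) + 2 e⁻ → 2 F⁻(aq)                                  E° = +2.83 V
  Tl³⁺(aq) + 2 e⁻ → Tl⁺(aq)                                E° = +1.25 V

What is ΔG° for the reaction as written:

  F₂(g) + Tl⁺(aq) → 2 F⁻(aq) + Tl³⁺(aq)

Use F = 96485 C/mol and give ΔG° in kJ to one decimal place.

-304.9 kJ

As written, F₂/F⁻ is reduced (cathode) and Tl³⁺/Tl⁺ is oxidised (anode), so E°cell = (+2.83) − (+1.25) = +1.58 V.
Balancing electrons gives n = 2.
ΔG° = −nFE° = −(2)(96485)(+1.58) = -304,893 J = -304.9 kJ.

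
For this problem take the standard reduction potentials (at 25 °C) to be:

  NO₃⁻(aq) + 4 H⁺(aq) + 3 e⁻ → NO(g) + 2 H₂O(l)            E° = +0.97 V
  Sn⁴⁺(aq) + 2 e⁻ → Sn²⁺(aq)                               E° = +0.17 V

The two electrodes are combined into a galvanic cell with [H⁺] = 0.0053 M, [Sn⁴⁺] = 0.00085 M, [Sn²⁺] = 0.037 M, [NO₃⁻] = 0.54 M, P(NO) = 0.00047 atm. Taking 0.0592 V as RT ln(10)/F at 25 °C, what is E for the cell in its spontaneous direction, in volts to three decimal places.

+0.729 V

NO₃⁻/NO is the cathode (higher E°), Sn⁴⁺/Sn²⁺ the anode: E°cell = +0.97 − (+0.17) = +0.80 V, n = 6.
Overall: 2 NO₃⁻(aq) + 8 H⁺(aq) + 3 Sn²⁺(aq) → 2 NO(g) + 4 H₂O(l) + 3 Sn⁴⁺(aq)
Q = P(NO)^2·[Sn⁴⁺]^3 / ([NO₃⁻]^2·[H⁺]^8·[Sn²⁺]^3); log Q = 7.169.
E = E° − (0.0592/n) log Q = +0.80 − (0.0592/6)(7.169) = +0.729 V.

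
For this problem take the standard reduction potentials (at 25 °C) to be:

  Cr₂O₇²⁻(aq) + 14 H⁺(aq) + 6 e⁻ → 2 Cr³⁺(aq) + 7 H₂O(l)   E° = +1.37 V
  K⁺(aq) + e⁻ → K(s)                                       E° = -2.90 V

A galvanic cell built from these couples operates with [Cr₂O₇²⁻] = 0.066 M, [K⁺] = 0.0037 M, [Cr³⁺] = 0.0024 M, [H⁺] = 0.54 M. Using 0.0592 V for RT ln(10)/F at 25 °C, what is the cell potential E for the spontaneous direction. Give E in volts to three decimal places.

Cr₂O₇²⁻/Cr³⁺ is the cathode (higher E°), K⁺/K the anode: E°cell = +1.37 − (-2.90) = +4.27 V, n = 6.
Overall: Cr₂O₇²⁻(aq) + 14 H⁺(aq) + 6 K(s) → 2 Cr³⁺(aq) + 7 H₂O(l) + 6 K⁺(aq)
Q = [Cr³⁺]^2·[K⁺]^6 / ([Cr₂O₇²⁻]·[H⁺]^14); log Q = -14.903.
E = E° − (0.0592/n) log Q = +4.27 − (0.0592/6)(-14.903) = +4.417 V.

+4.417 V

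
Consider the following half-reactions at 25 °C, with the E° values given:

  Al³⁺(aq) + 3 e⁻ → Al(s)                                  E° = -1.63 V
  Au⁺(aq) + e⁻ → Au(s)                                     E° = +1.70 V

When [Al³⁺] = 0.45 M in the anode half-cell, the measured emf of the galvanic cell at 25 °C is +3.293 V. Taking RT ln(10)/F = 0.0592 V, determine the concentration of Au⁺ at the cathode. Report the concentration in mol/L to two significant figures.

0.18 M

Au⁺/Au is the cathode, Al³⁺/Al the anode: E°cell = +3.33 V, n = 3.
Overall reaction: 3 Au⁺(aq) + Al(s) → 3 Au(s) + Al³⁺(aq); Q = [Al³⁺]^1/[Au⁺]^3.
From E = E° − (0.0592/n) log Q: log Q = (E° − E)·n/0.0592 = (+3.33 − (+3.293))·3/0.0592 = 1.8750.
So 3·log[Au⁺] = 1·log(0.45) − log Q = -0.3468 − (1.8750) = -2.2218; log[Au⁺] = -2.2218 / 3 = -0.7406; [Au⁺] = 10^(-0.7406) ≈ 0.18 M.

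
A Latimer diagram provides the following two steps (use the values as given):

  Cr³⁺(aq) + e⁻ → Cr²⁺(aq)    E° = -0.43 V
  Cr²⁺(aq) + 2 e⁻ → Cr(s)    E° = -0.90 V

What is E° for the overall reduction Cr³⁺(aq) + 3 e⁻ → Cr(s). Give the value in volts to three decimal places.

Adding the free-energy changes (−nFE°) of the two steps gives −n₃FE°₃ = −n₁FE°₁ − n₂FE°₂.
E°₃ = (1×-0.43 + 2×-0.90) / 3 = (-2.230) / 3 = -0.743 V.

-0.743 V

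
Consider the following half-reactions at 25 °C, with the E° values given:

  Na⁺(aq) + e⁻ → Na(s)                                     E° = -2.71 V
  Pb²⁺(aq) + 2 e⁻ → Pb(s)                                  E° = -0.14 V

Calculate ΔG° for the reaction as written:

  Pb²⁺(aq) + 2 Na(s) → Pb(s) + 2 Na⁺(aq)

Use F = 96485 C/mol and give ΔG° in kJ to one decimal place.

As written, Pb²⁺/Pb is reduced (cathode) and Na⁺/Na is oxidised (anode), so E°cell = (-0.14) − (-2.71) = +2.57 V.
Balancing electrons gives n = 2.
ΔG° = −nFE° = −(2)(96485)(+2.57) = -495,933 J = -495.9 kJ.

-495.9 kJ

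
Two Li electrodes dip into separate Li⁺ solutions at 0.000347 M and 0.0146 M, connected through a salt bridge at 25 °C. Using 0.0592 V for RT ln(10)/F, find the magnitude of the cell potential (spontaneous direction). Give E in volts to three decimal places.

For a concentration cell E°cell = 0. The 0.0146 M side is the cathode (reduction is favoured where [Li⁺] is higher).
With n = 1, E = −(0.0592/1) log([Li⁺]ₐₙ/[Li⁺]꜀ₐₜ) = −(0.0592/1) log(0.000347/0.0146) = −(0.0592/1)(-1.624) = +0.096 V.

+0.096 V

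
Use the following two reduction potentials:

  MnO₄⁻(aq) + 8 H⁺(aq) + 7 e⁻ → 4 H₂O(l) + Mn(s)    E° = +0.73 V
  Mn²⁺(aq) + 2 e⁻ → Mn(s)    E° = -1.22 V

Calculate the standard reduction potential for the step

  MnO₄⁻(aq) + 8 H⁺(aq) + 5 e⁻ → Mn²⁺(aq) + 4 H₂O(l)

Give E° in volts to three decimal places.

Sequential free energies add, so n₃E°₃ = n₁E°₁ + n₂E°₂.
With n₃ = 7, and the known step contributing 2×(-1.22) V, the unknown satisfies 5·E° = 7×(+0.73) − 2×(-1.22) = +7.550.
E° = +7.550 / 5 = +1.510 V.

+1.510 V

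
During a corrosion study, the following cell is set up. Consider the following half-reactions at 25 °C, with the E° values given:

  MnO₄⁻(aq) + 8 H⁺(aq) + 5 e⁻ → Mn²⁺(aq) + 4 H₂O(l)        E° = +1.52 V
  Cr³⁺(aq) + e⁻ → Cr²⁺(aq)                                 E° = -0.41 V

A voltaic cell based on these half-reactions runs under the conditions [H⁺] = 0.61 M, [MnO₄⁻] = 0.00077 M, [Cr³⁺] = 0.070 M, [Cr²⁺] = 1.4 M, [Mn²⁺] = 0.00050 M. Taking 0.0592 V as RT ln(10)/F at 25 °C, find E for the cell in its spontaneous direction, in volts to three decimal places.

MnO₄⁻/Mn²⁺ is the cathode (higher E°), Cr³⁺/Cr²⁺ the anode: E°cell = +1.52 − (-0.41) = +1.93 V, n = 5.
Overall: MnO₄⁻(aq) + 8 H⁺(aq) + 5 Cr²⁺(aq) → Mn²⁺(aq) + 4 H₂O(l) + 5 Cr³⁺(aq)
Q = [Mn²⁺]·[Cr³⁺]^5 / ([MnO₄⁻]·[H⁺]^8·[Cr²⁺]^5); log Q = -4.975.
E = E° − (0.0592/n) log Q = +1.93 − (0.0592/5)(-4.975) = +1.989 V.

+1.989 V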